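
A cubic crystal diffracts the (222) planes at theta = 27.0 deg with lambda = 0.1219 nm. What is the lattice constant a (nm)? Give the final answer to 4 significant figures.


d = lambda / (2*sin(theta))
d = 0.1219 / (2*sin(27.0 deg))
d = 0.134254 nm
a = d * sqrt(h^2+k^2+l^2) = 0.134254 * sqrt(12)
a = 0.4651 nm


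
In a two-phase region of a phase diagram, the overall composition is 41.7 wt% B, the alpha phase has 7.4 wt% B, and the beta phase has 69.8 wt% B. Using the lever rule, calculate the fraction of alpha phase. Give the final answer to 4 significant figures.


f_alpha = (C_beta - C0) / (C_beta - C_alpha)
f_alpha = (69.8 - 41.7) / (69.8 - 7.4)
f_alpha = 0.4503


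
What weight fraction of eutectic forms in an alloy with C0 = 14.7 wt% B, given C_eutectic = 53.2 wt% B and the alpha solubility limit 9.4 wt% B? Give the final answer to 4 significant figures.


f_primary = (C_e - C0) / (C_e - C_alpha_max)
f_primary = (53.2 - 14.7) / (53.2 - 9.4)
f_primary = 0.878995
f_eutectic = 1 - 0.878995 = 0.121


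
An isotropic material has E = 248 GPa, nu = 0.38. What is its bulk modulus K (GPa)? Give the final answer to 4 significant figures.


K = E / (3*(1-2*nu))
K = 248 / (3*(1-2*0.38))
K = 344.4 GPa


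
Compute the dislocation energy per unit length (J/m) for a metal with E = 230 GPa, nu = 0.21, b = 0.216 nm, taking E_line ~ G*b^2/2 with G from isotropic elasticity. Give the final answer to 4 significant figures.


Step 1: G = E / (2*(1+nu))
G = 230 / (2*(1+0.21)) = 95.0413 GPa = 9.50413e+10 Pa
Step 2: E_line = G*b^2/2
b = 0.216 nm = 2.16e-10 m
E_line = 0.5 * 9.50413e+10 * (2.16e-10)^2 = 2.217e-09 J/m


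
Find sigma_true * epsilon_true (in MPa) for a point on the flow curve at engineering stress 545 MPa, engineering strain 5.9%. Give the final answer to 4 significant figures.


sigma_true = sigma_eng * (1 + epsilon_eng)
sigma_true = 545 * (1 + 0.059) = 577.155 MPa
epsilon_true = ln(1 + epsilon_eng)
epsilon_true = ln(1 + 0.059) = 0.0573251
sigma_true * epsilon_true = 577.155 * 0.0573251 = 33.09 MPa


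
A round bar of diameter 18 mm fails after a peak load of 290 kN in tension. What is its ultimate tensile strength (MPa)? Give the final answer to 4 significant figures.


A0 = pi*(d/2)^2 = pi*(18/2)^2 = 254.469 mm^2
UTS = F_max / A0 = 290*1000 / 254.469
UTS = 1140 MPa


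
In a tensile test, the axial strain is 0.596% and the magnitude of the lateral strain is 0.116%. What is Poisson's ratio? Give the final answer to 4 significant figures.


nu = -epsilon_lat / epsilon_axial
Lateral strain is contraction (negative), so using magnitudes:
nu = 0.116 / 0.596
nu = 0.1946


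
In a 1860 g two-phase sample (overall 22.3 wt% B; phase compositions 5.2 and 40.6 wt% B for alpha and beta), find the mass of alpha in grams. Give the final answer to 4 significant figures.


f_alpha = (C_beta - C0) / (C_beta - C_alpha)
f_alpha = (40.6 - 22.3) / (40.6 - 5.2) = 0.516949
m_alpha = f_alpha * m_total = 0.516949 * 1860 = 961.5 g


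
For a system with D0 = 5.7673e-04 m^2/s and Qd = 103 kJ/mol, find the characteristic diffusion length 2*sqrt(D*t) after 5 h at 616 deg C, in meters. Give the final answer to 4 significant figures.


Step 1: D = D0 * exp(-Qd/(R*T))
T = 889.15 K
D = 5.7673e-04 * exp(-103e3 / (8.314 * 889.15)) = 5.12675e-10 m^2/s
Step 2: L = 2*sqrt(D*t)
t = 5 h = 18000 s
L = 2*sqrt(5.12675e-10 * 18000) = 6.076e-03 m


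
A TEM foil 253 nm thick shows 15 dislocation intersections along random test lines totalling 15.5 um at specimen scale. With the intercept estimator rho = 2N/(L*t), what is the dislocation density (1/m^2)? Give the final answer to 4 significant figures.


rho = 2N / (L * t)
L = 15.5 um = 1.55e-05 m, t = 253 nm = 2.53e-07 m
rho = 2 * 15 / (1.55e-05 * 2.53e-07)
rho = 7.65e+12 1/m^2


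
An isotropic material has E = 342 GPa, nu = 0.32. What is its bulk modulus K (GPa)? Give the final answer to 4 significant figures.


K = E / (3*(1-2*nu))
K = 342 / (3*(1-2*0.32))
K = 316.7 GPa


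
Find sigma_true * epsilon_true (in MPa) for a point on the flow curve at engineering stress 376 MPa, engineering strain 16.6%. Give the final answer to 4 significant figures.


sigma_true = sigma_eng * (1 + epsilon_eng)
sigma_true = 376 * (1 + 0.166) = 438.416 MPa
epsilon_true = ln(1 + epsilon_eng)
epsilon_true = ln(1 + 0.166) = 0.153579
sigma_true * epsilon_true = 438.416 * 0.153579 = 67.33 MPa


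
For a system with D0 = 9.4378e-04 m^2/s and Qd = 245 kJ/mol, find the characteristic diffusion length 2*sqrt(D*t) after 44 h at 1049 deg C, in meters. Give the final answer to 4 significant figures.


Step 1: D = D0 * exp(-Qd/(R*T))
T = 1322.15 K
D = 9.4378e-04 * exp(-245e3 / (8.314 * 1322.15)) = 1.97343e-13 m^2/s
Step 2: L = 2*sqrt(D*t)
t = 44 h = 158400 s
L = 2*sqrt(1.97343e-13 * 158400) = 3.536e-04 m


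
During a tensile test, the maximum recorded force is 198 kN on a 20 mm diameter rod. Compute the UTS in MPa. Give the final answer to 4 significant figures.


A0 = pi*(d/2)^2 = pi*(20/2)^2 = 314.159 mm^2
UTS = F_max / A0 = 198*1000 / 314.159
UTS = 630.3 MPa


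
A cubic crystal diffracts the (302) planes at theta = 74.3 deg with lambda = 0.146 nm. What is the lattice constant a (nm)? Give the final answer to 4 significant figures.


d = lambda / (2*sin(theta))
d = 0.146 / (2*sin(74.3 deg))
d = 0.075829 nm
a = d * sqrt(h^2+k^2+l^2) = 0.075829 * sqrt(13)
a = 0.2734 nm


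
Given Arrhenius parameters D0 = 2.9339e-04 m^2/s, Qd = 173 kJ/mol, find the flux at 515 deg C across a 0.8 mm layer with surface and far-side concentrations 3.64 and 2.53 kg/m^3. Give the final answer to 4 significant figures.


Step 1: D = D0 * exp(-Qd/(R*T))
T = 515 + 273.15 = 788.15 K
D = 2.9339e-04 * exp(-173e3 / (8.314 * 788.15)) = 1.00336e-15 m^2/s
Step 2: J = D * (C1 - C2) / dx
J = 1.00336e-15 * (3.64 - 2.53) / 8e-04
J = 1.392e-12 kg/(m^2*s)


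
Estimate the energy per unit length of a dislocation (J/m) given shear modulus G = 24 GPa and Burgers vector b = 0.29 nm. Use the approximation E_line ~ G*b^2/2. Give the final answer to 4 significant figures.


E = G*b^2/2
b = 0.29 nm = 2.9e-10 m
G = 24 GPa = 2.4e+10 Pa
E = 0.5 * 2.4e+10 * (2.9e-10)^2
E = 1.009e-09 J/m


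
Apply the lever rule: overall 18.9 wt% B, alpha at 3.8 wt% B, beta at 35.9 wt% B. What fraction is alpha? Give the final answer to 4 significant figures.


f_alpha = (C_beta - C0) / (C_beta - C_alpha)
f_alpha = (35.9 - 18.9) / (35.9 - 3.8)
f_alpha = 0.5296


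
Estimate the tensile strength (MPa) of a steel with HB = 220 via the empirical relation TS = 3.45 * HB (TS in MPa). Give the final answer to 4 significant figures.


TS (MPa) = 3.45 * HB
TS = 3.45 * 220
TS = 759 MPa


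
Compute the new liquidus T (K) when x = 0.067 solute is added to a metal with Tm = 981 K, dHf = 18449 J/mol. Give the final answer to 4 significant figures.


dT = R*Tm^2*x / dHf
dT = 8.314 * 981^2 * 0.067 / 18449
dT = 29.0569 K
T_new = 981 - 29.0569 = 951.9 K


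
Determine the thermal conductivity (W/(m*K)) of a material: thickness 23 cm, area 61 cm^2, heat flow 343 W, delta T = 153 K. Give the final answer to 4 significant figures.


k = Q*L / (A*dT)
L = 0.23 m, A = 6.1e-03 m^2
k = 343 * 0.23 / (6.1e-03 * 153)
k = 84.53 W/(m*K)


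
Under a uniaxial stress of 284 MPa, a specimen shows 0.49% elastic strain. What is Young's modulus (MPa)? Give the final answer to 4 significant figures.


E = sigma / epsilon
epsilon = 0.49% = 4.9e-03
E = 284 / 4.9e-03
E = 57960 MPa


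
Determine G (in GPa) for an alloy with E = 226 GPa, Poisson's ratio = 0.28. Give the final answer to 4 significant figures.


G = E / (2*(1+nu))
G = 226 / (2*(1+0.28))
G = 88.28 GPa


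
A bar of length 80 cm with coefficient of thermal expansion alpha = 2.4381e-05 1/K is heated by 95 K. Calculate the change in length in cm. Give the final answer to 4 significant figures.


dL = L0 * alpha * dT
dL = 80 * 2.4381e-05 * 95
dL = 0.1853 cm


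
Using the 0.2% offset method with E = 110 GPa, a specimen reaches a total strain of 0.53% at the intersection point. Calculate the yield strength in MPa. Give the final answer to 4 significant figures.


Offset strain = 0.002
Elastic strain at yield = total_strain - offset = 5.3e-03 - 0.002 = 3.3e-03
sigma_y = E * elastic_strain = 110000 * 3.3e-03
sigma_y = 363 MPa


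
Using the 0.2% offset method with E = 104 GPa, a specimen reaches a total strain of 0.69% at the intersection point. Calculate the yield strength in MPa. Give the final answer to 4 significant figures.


Offset strain = 0.002
Elastic strain at yield = total_strain - offset = 6.9e-03 - 0.002 = 4.9e-03
sigma_y = E * elastic_strain = 104000 * 4.9e-03
sigma_y = 509.6 MPa


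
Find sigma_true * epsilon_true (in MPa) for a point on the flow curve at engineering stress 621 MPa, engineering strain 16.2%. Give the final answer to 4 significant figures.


sigma_true = sigma_eng * (1 + epsilon_eng)
sigma_true = 621 * (1 + 0.162) = 721.602 MPa
epsilon_true = ln(1 + epsilon_eng)
epsilon_true = ln(1 + 0.162) = 0.150143
sigma_true * epsilon_true = 721.602 * 0.150143 = 108.3 MPa


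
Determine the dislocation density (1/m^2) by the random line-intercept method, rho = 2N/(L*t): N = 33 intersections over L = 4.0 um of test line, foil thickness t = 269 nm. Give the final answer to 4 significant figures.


rho = 2N / (L * t)
L = 4.0 um = 4e-06 m, t = 269 nm = 2.69e-07 m
rho = 2 * 33 / (4e-06 * 2.69e-07)
rho = 6.134e+13 1/m^2


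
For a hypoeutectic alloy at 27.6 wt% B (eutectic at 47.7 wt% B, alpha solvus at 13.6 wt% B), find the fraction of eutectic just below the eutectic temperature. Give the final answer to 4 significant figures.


f_primary = (C_e - C0) / (C_e - C_alpha_max)
f_primary = (47.7 - 27.6) / (47.7 - 13.6)
f_primary = 0.589443
f_eutectic = 1 - 0.589443 = 0.4106


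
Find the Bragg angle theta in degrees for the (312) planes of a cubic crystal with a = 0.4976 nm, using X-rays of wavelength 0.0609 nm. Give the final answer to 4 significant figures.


d = a / sqrt(h^2+k^2+l^2)
d = 0.4976 / sqrt(14) = 0.132989 nm
lambda = 2*d*sin(theta)  =>  sin(theta) = lambda / (2*d)
sin(theta) = 0.0609 / (2 * 0.132989) = 0.228966
theta = 13.24 deg


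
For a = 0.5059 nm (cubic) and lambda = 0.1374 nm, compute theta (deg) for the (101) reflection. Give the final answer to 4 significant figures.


d = a / sqrt(h^2+k^2+l^2)
d = 0.5059 / sqrt(2) = 0.357725 nm
lambda = 2*d*sin(theta)  =>  sin(theta) = lambda / (2*d)
sin(theta) = 0.1374 / (2 * 0.357725) = 0.192047
theta = 11.07 deg


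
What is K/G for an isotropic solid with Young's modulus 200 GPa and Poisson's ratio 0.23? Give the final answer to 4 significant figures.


G = E / (2*(1+nu))
G = 200 / (2*(1+0.23)) = 81.3008 GPa
K = E / (3*(1-2*nu))
K = 200 / (3*(1-2*0.23)) = 123.457 GPa
K/G = 123.457 / 81.3008 = 1.519


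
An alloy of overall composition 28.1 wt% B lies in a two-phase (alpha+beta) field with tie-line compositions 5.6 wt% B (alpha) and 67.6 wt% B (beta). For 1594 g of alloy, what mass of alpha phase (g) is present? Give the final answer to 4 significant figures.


f_alpha = (C_beta - C0) / (C_beta - C_alpha)
f_alpha = (67.6 - 28.1) / (67.6 - 5.6) = 0.637097
m_alpha = f_alpha * m_total = 0.637097 * 1594 = 1016 g


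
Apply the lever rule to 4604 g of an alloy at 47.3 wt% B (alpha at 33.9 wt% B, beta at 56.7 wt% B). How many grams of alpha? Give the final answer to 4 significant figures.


f_alpha = (C_beta - C0) / (C_beta - C_alpha)
f_alpha = (56.7 - 47.3) / (56.7 - 33.9) = 0.412281
m_alpha = f_alpha * m_total = 0.412281 * 4604 = 1898 g


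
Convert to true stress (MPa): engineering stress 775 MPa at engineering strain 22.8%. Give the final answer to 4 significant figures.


sigma_true = sigma_eng * (1 + epsilon_eng)
sigma_true = 775 * (1 + 0.228)
sigma_true = 951.7 MPa


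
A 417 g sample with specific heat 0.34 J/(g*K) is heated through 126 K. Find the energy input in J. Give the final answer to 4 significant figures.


Q = m * cp * dT
Q = 417 * 0.34 * 126
Q = 17860 J


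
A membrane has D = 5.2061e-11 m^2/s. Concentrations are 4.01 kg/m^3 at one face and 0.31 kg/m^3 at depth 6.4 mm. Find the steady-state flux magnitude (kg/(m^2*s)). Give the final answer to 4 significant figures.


J = -D * (dC/dx) = D * (C1 - C2) / dx
J = 5.2061e-11 * (4.01 - 0.31) / 6.4e-03
J = 3.01e-08 kg/(m^2*s)


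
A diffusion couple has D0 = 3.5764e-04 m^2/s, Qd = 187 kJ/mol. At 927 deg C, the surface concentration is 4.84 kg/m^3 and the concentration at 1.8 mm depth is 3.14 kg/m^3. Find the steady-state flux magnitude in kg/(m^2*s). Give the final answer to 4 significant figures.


Step 1: D = D0 * exp(-Qd/(R*T))
T = 927 + 273.15 = 1200.15 K
D = 3.5764e-04 * exp(-187e3 / (8.314 * 1200.15)) = 2.5958e-12 m^2/s
Step 2: J = D * (C1 - C2) / dx
J = 2.5958e-12 * (4.84 - 3.14) / 1.8e-03
J = 2.452e-09 kg/(m^2*s)


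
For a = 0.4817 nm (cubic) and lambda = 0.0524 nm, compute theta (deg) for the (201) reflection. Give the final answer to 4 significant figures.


d = a / sqrt(h^2+k^2+l^2)
d = 0.4817 / sqrt(5) = 0.215423 nm
lambda = 2*d*sin(theta)  =>  sin(theta) = lambda / (2*d)
sin(theta) = 0.0524 / (2 * 0.215423) = 0.121621
theta = 6.986 deg


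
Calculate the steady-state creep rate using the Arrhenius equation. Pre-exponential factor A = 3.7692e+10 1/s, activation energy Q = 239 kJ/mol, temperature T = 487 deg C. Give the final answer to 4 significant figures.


rate = A * exp(-Q / (R*T))
T = 487 + 273.15 = 760.15 K
rate = 3.7692e+10 * exp(-239e3 / (8.314 * 760.15))
rate = 1.421e-06 1/s


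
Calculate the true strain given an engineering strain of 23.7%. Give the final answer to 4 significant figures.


epsilon_true = ln(1 + epsilon_eng)
epsilon_true = ln(1 + 0.237)
epsilon_true = 0.2127


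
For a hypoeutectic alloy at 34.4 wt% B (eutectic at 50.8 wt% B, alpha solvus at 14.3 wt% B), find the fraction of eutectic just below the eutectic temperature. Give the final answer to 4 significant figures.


f_primary = (C_e - C0) / (C_e - C_alpha_max)
f_primary = (50.8 - 34.4) / (50.8 - 14.3)
f_primary = 0.449315
f_eutectic = 1 - 0.449315 = 0.5507


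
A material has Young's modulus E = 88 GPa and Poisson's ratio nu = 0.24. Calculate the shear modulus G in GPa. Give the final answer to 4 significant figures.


G = E / (2*(1+nu))
G = 88 / (2*(1+0.24))
G = 35.48 GPa


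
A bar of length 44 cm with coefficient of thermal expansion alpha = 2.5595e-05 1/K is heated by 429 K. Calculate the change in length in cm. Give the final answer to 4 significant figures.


dL = L0 * alpha * dT
dL = 44 * 2.5595e-05 * 429
dL = 0.4831 cm


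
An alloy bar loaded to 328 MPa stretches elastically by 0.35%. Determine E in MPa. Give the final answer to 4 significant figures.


E = sigma / epsilon
epsilon = 0.35% = 3.5e-03
E = 328 / 3.5e-03
E = 93710 MPa


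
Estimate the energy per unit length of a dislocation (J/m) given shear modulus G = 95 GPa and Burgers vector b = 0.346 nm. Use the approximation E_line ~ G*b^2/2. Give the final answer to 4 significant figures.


E = G*b^2/2
b = 0.346 nm = 3.46e-10 m
G = 95 GPa = 9.5e+10 Pa
E = 0.5 * 9.5e+10 * (3.46e-10)^2
E = 5.687e-09 J/m


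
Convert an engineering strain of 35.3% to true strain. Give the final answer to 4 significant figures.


epsilon_true = ln(1 + epsilon_eng)
epsilon_true = ln(1 + 0.353)
epsilon_true = 0.3023


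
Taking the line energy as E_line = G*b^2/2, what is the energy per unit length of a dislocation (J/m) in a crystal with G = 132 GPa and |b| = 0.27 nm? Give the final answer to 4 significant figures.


E = G*b^2/2
b = 0.27 nm = 2.7e-10 m
G = 132 GPa = 1.32e+11 Pa
E = 0.5 * 1.32e+11 * (2.7e-10)^2
E = 4.811e-09 J/m


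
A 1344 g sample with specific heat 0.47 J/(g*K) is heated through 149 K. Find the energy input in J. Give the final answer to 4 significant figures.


Q = m * cp * dT
Q = 1344 * 0.47 * 149
Q = 94120 J


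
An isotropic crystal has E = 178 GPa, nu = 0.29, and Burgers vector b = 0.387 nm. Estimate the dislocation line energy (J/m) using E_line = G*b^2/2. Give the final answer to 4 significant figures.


Step 1: G = E / (2*(1+nu))
G = 178 / (2*(1+0.29)) = 68.9922 GPa = 6.89922e+10 Pa
Step 2: E_line = G*b^2/2
b = 0.387 nm = 3.87e-10 m
E_line = 0.5 * 6.89922e+10 * (3.87e-10)^2 = 5.166e-09 J/m


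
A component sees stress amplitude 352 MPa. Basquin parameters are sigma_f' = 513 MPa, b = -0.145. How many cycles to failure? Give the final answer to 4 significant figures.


sigma_a = sigma_f' * (2*Nf)^b
2*Nf = (sigma_a / sigma_f')^(1/b)
2*Nf = (352 / 513)^(1/-0.145)
2*Nf = 13.4308
Nf = 6.715 cycles


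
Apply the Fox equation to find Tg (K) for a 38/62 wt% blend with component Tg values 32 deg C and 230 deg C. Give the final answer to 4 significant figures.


1/Tg = w1/Tg1 + w2/Tg2 (in Kelvin)
Tg1 = 305.15 K, Tg2 = 503.15 K
1/Tg = 0.38/305.15 + 0.62/503.15
Tg = 403.6 K


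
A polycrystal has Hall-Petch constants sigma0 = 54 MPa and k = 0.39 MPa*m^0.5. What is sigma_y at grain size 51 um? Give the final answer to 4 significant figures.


sigma_y = sigma0 + k / sqrt(d)
d = 51 um = 5.1e-05 m
sigma_y = 54 + 0.39 / sqrt(5.1e-05)
sigma_y = 108.6 MPa


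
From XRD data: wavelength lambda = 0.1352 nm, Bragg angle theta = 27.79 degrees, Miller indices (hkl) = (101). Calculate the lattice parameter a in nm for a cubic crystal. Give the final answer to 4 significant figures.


d = lambda / (2*sin(theta))
d = 0.1352 / (2*sin(27.79 deg))
d = 0.144992 nm
a = d * sqrt(h^2+k^2+l^2) = 0.144992 * sqrt(2)
a = 0.205 nm


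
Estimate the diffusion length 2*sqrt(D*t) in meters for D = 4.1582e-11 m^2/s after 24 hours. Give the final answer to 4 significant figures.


t = 24 hr = 86400 s
Diffusion length = 2*sqrt(D*t)
= 2*sqrt(4.1582e-11 * 86400)
= 3.791e-03 m


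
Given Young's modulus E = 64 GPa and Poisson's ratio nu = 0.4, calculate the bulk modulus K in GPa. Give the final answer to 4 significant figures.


K = E / (3*(1-2*nu))
K = 64 / (3*(1-2*0.4))
K = 106.7 GPa


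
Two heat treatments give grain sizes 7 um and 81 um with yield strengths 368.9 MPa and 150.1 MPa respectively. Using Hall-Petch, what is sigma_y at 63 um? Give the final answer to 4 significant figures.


sigma_y = sigma0 + k / sqrt(d)
1/sqrt(d1) = 1/sqrt(7e-06) = 377.964;  1/sqrt(d2) = 111.111
k = (sigma1 - sigma2) / (1/sqrt(d1) - 1/sqrt(d2)) = (368.9 - 150.1) / (377.964 - 111.111) = 0.819926 MPa*m^0.5
sigma0 = sigma1 - k/sqrt(d1) = 368.9 - 0.819926*377.964 = 58.9971 MPa
sigma_y(d3) = 58.9971 + 0.819926 / sqrt(6.3e-05) = 162.3 MPa


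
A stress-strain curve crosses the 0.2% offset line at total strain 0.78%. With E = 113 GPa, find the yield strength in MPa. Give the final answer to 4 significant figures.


Offset strain = 0.002
Elastic strain at yield = total_strain - offset = 7.8e-03 - 0.002 = 5.8e-03
sigma_y = E * elastic_strain = 113000 * 5.8e-03
sigma_y = 655.4 MPa


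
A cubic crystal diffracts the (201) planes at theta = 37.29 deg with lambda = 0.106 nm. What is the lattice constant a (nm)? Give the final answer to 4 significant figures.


d = lambda / (2*sin(theta))
d = 0.106 / (2*sin(37.29 deg))
d = 0.0874805 nm
a = d * sqrt(h^2+k^2+l^2) = 0.0874805 * sqrt(5)
a = 0.1956 nm


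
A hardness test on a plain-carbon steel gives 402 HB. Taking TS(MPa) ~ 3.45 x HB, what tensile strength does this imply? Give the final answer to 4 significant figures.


TS (MPa) = 3.45 * HB
TS = 3.45 * 402
TS = 1387 MPa


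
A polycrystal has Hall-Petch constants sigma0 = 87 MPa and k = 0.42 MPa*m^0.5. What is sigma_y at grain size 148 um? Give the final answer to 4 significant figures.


sigma_y = sigma0 + k / sqrt(d)
d = 148 um = 1.48e-04 m
sigma_y = 87 + 0.42 / sqrt(1.48e-04)
sigma_y = 121.5 MPa


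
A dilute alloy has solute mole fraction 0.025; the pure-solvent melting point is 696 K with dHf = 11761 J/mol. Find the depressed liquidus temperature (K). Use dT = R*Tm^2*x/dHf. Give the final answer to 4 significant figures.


dT = R*Tm^2*x / dHf
dT = 8.314 * 696^2 * 0.025 / 11761
dT = 8.561 K
T_new = 696 - 8.561 = 687.4 K


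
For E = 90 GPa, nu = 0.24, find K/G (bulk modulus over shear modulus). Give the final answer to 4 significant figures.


G = E / (2*(1+nu))
G = 90 / (2*(1+0.24)) = 36.2903 GPa
K = E / (3*(1-2*nu))
K = 90 / (3*(1-2*0.24)) = 57.6923 GPa
K/G = 57.6923 / 36.2903 = 1.59


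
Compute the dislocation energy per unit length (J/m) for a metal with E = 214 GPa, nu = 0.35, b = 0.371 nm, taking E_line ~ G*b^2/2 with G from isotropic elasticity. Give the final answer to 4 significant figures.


Step 1: G = E / (2*(1+nu))
G = 214 / (2*(1+0.35)) = 79.2593 GPa = 7.92593e+10 Pa
Step 2: E_line = G*b^2/2
b = 0.371 nm = 3.71e-10 m
E_line = 0.5 * 7.92593e+10 * (3.71e-10)^2 = 5.455e-09 J/m


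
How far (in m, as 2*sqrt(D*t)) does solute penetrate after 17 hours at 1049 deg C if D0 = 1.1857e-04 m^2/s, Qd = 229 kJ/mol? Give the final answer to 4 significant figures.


Step 1: D = D0 * exp(-Qd/(R*T))
T = 1322.15 K
D = 1.1857e-04 * exp(-229e3 / (8.314 * 1322.15)) = 1.06283e-13 m^2/s
Step 2: L = 2*sqrt(D*t)
t = 17 h = 61200 s
L = 2*sqrt(1.06283e-13 * 61200) = 1.613e-04 m


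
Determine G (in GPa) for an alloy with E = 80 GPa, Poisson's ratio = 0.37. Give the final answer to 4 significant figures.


G = E / (2*(1+nu))
G = 80 / (2*(1+0.37))
G = 29.2 GPa


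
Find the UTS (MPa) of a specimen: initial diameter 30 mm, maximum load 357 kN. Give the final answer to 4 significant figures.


A0 = pi*(d/2)^2 = pi*(30/2)^2 = 706.858 mm^2
UTS = F_max / A0 = 357*1000 / 706.858
UTS = 505.1 MPa


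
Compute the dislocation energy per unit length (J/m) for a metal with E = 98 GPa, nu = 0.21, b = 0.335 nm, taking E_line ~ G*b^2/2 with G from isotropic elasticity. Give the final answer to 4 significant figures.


Step 1: G = E / (2*(1+nu))
G = 98 / (2*(1+0.21)) = 40.4959 GPa = 4.04959e+10 Pa
Step 2: E_line = G*b^2/2
b = 0.335 nm = 3.35e-10 m
E_line = 0.5 * 4.04959e+10 * (3.35e-10)^2 = 2.272e-09 J/m


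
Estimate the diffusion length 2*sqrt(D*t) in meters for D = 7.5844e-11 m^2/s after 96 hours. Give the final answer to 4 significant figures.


t = 96 hr = 345600 s
Diffusion length = 2*sqrt(D*t)
= 2*sqrt(7.5844e-11 * 345600)
= 0.01024 m


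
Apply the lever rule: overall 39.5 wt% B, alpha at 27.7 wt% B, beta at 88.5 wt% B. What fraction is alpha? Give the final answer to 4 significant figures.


f_alpha = (C_beta - C0) / (C_beta - C_alpha)
f_alpha = (88.5 - 39.5) / (88.5 - 27.7)
f_alpha = 0.8059


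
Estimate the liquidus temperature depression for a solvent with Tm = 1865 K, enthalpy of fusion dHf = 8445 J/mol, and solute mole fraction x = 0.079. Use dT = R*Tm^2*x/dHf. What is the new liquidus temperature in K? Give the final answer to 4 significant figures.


dT = R*Tm^2*x / dHf
dT = 8.314 * 1865^2 * 0.079 / 8445
dT = 270.517 K
T_new = 1865 - 270.517 = 1594 K


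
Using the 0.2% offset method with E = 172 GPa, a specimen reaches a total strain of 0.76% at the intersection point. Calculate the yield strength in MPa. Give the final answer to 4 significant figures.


Offset strain = 0.002
Elastic strain at yield = total_strain - offset = 7.6e-03 - 0.002 = 5.6e-03
sigma_y = E * elastic_strain = 172000 * 5.6e-03
sigma_y = 963.2 MPa


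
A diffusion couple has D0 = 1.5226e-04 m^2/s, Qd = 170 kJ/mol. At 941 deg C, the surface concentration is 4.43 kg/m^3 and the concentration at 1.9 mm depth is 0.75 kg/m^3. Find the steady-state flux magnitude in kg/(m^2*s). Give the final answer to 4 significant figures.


Step 1: D = D0 * exp(-Qd/(R*T))
T = 941 + 273.15 = 1214.15 K
D = 1.5226e-04 * exp(-170e3 / (8.314 * 1214.15)) = 7.39017e-12 m^2/s
Step 2: J = D * (C1 - C2) / dx
J = 7.39017e-12 * (4.43 - 0.75) / 1.9e-03
J = 1.431e-08 kg/(m^2*s)


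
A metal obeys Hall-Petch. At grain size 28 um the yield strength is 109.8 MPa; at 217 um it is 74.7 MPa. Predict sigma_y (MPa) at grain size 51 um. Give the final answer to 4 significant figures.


sigma_y = sigma0 + k / sqrt(d)
1/sqrt(d1) = 1/sqrt(2.8e-05) = 188.982;  1/sqrt(d2) = 67.8844
k = (sigma1 - sigma2) / (1/sqrt(d1) - 1/sqrt(d2)) = (109.8 - 74.7) / (188.982 - 67.8844) = 0.289848 MPa*m^0.5
sigma0 = sigma1 - k/sqrt(d1) = 109.8 - 0.289848*188.982 = 55.0238 MPa
sigma_y(d3) = 55.0238 + 0.289848 / sqrt(5.1e-05) = 95.61 MPa


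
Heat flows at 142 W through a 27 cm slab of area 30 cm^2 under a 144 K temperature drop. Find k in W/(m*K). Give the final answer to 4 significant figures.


k = Q*L / (A*dT)
L = 0.27 m, A = 3e-03 m^2
k = 142 * 0.27 / (3e-03 * 144)
k = 88.75 W/(m*K)


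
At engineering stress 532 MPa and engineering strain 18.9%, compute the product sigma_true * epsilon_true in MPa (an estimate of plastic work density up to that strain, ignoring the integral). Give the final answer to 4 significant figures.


sigma_true = sigma_eng * (1 + epsilon_eng)
sigma_true = 532 * (1 + 0.189) = 632.548 MPa
epsilon_true = ln(1 + epsilon_eng)
epsilon_true = ln(1 + 0.189) = 0.173113
sigma_true * epsilon_true = 632.548 * 0.173113 = 109.5 MPa


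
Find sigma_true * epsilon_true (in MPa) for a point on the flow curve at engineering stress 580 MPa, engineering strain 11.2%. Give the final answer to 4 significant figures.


sigma_true = sigma_eng * (1 + epsilon_eng)
sigma_true = 580 * (1 + 0.112) = 644.96 MPa
epsilon_true = ln(1 + epsilon_eng)
epsilon_true = ln(1 + 0.112) = 0.10616
sigma_true * epsilon_true = 644.96 * 0.10616 = 68.47 MPa


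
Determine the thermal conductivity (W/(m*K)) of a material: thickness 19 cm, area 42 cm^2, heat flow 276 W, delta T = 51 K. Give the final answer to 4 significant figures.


k = Q*L / (A*dT)
L = 0.19 m, A = 4.2e-03 m^2
k = 276 * 0.19 / (4.2e-03 * 51)
k = 244.8 W/(m*K)


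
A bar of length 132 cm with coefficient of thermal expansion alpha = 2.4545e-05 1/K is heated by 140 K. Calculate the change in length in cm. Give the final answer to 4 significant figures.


dL = L0 * alpha * dT
dL = 132 * 2.4545e-05 * 140
dL = 0.4536 cm


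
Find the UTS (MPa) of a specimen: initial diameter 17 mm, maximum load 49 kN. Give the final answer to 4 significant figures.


A0 = pi*(d/2)^2 = pi*(17/2)^2 = 226.98 mm^2
UTS = F_max / A0 = 49*1000 / 226.98
UTS = 215.9 MPa


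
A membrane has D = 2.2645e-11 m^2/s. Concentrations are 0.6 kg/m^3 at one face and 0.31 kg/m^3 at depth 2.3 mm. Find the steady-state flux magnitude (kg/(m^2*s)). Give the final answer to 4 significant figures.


J = -D * (dC/dx) = D * (C1 - C2) / dx
J = 2.2645e-11 * (0.6 - 0.31) / 2.3e-03
J = 2.855e-09 kg/(m^2*s)


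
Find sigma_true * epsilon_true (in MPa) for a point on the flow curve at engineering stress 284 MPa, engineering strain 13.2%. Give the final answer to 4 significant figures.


sigma_true = sigma_eng * (1 + epsilon_eng)
sigma_true = 284 * (1 + 0.132) = 321.488 MPa
epsilon_true = ln(1 + epsilon_eng)
epsilon_true = ln(1 + 0.132) = 0.123986
sigma_true * epsilon_true = 321.488 * 0.123986 = 39.86 MPa


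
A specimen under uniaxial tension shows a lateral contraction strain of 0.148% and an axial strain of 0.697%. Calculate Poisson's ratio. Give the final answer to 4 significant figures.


nu = -epsilon_lat / epsilon_axial
Lateral strain is contraction (negative), so using magnitudes:
nu = 0.148 / 0.697
nu = 0.2123


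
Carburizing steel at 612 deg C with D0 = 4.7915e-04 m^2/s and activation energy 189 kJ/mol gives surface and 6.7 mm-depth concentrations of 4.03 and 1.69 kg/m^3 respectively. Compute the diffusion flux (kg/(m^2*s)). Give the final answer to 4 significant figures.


Step 1: D = D0 * exp(-Qd/(R*T))
T = 612 + 273.15 = 885.15 K
D = 4.7915e-04 * exp(-189e3 / (8.314 * 885.15)) = 3.36329e-15 m^2/s
Step 2: J = D * (C1 - C2) / dx
J = 3.36329e-15 * (4.03 - 1.69) / 6.7e-03
J = 1.175e-12 kg/(m^2*s)


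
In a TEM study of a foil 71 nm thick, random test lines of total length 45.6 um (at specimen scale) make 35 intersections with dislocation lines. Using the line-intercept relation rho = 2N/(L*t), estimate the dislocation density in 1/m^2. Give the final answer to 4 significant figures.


rho = 2N / (L * t)
L = 45.6 um = 4.56e-05 m, t = 71 nm = 7.1e-08 m
rho = 2 * 35 / (4.56e-05 * 7.1e-08)
rho = 2.162e+13 1/m^2


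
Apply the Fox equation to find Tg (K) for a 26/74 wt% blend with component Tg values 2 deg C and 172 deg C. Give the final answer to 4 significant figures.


1/Tg = w1/Tg1 + w2/Tg2 (in Kelvin)
Tg1 = 275.15 K, Tg2 = 445.15 K
1/Tg = 0.26/275.15 + 0.74/445.15
Tg = 383.5 K


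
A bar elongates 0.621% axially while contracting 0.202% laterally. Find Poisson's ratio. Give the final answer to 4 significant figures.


nu = -epsilon_lat / epsilon_axial
Lateral strain is contraction (negative), so using magnitudes:
nu = 0.202 / 0.621
nu = 0.3253


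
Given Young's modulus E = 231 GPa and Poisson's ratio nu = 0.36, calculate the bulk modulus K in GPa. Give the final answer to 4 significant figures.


K = E / (3*(1-2*nu))
K = 231 / (3*(1-2*0.36))
K = 275 GPa


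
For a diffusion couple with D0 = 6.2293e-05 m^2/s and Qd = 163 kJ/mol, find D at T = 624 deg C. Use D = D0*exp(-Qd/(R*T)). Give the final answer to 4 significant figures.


D = D0 * exp(-Qd / (R*T))
T = 897.15 K
D = 6.2293e-05 * exp(-163e3 / (8.314 * 897.15))
D = 2.013e-14 m^2/s


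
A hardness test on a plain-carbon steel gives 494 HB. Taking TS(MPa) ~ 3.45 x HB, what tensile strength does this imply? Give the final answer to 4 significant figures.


TS (MPa) = 3.45 * HB
TS = 3.45 * 494
TS = 1704 MPa


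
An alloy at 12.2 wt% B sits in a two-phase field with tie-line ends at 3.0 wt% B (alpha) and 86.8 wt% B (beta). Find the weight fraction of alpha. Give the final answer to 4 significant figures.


f_alpha = (C_beta - C0) / (C_beta - C_alpha)
f_alpha = (86.8 - 12.2) / (86.8 - 3.0)
f_alpha = 0.8902


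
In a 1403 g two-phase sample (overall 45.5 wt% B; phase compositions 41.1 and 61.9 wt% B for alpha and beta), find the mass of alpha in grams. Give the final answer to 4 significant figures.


f_alpha = (C_beta - C0) / (C_beta - C_alpha)
f_alpha = (61.9 - 45.5) / (61.9 - 41.1) = 0.788462
m_alpha = f_alpha * m_total = 0.788462 * 1403 = 1106 g


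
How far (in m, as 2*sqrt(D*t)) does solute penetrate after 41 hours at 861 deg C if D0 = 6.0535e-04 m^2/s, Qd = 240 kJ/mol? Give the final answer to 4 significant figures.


Step 1: D = D0 * exp(-Qd/(R*T))
T = 1134.15 K
D = 6.0535e-04 * exp(-240e3 / (8.314 * 1134.15)) = 5.34711e-15 m^2/s
Step 2: L = 2*sqrt(D*t)
t = 41 h = 147600 s
L = 2*sqrt(5.34711e-15 * 147600) = 5.619e-05 m


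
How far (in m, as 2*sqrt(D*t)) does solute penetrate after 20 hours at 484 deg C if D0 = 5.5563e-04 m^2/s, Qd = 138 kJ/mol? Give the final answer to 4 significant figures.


Step 1: D = D0 * exp(-Qd/(R*T))
T = 757.15 K
D = 5.5563e-04 * exp(-138e3 / (8.314 * 757.15)) = 1.67506e-13 m^2/s
Step 2: L = 2*sqrt(D*t)
t = 20 h = 72000 s
L = 2*sqrt(1.67506e-13 * 72000) = 2.196e-04 m


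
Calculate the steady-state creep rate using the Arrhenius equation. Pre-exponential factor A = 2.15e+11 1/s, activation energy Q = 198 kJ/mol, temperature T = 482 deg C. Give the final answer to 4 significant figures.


rate = A * exp(-Q / (R*T))
T = 482 + 273.15 = 755.15 K
rate = 2.15e+11 * exp(-198e3 / (8.314 * 755.15))
rate = 4.326e-03 1/s


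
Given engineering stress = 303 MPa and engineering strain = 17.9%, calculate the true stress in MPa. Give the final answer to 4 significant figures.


sigma_true = sigma_eng * (1 + epsilon_eng)
sigma_true = 303 * (1 + 0.179)
sigma_true = 357.2 MPa


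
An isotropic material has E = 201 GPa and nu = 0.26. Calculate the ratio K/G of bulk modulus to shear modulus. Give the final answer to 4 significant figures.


G = E / (2*(1+nu))
G = 201 / (2*(1+0.26)) = 79.7619 GPa
K = E / (3*(1-2*nu))
K = 201 / (3*(1-2*0.26)) = 139.583 GPa
K/G = 139.583 / 79.7619 = 1.75


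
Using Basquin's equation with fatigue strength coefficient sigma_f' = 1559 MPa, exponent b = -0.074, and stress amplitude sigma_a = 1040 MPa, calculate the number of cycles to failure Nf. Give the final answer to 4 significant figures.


sigma_a = sigma_f' * (2*Nf)^b
2*Nf = (sigma_a / sigma_f')^(1/b)
2*Nf = (1040 / 1559)^(1/-0.074)
2*Nf = 237.601
Nf = 118.8 cycles


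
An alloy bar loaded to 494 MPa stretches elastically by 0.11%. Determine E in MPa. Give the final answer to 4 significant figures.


E = sigma / epsilon
epsilon = 0.11% = 1.1e-03
E = 494 / 1.1e-03
E = 449100 MPa


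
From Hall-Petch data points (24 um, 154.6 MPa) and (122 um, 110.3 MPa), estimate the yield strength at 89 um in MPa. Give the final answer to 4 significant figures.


sigma_y = sigma0 + k / sqrt(d)
1/sqrt(d1) = 1/sqrt(2.4e-05) = 204.124;  1/sqrt(d2) = 90.5357
k = (sigma1 - sigma2) / (1/sqrt(d1) - 1/sqrt(d2)) = (154.6 - 110.3) / (204.124 - 90.5357) = 0.390005 MPa*m^0.5
sigma0 = sigma1 - k/sqrt(d1) = 154.6 - 0.390005*204.124 = 74.9906 MPa
sigma_y(d3) = 74.9906 + 0.390005 / sqrt(8.9e-05) = 116.3 MPa


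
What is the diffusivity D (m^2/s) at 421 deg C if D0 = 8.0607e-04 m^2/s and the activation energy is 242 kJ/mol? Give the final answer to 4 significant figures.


D = D0 * exp(-Qd / (R*T))
T = 694.15 K
D = 8.0607e-04 * exp(-242e3 / (8.314 * 694.15))
D = 4.958e-22 m^2/s


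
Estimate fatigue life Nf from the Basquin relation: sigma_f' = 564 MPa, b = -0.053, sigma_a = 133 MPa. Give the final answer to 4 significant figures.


sigma_a = sigma_f' * (2*Nf)^b
2*Nf = (sigma_a / sigma_f')^(1/b)
2*Nf = (133 / 564)^(1/-0.053)
2*Nf = 6.89055e+11
Nf = 3.445e+11 cycles


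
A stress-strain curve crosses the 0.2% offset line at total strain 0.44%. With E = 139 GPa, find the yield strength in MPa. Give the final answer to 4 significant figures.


Offset strain = 0.002
Elastic strain at yield = total_strain - offset = 4.4e-03 - 0.002 = 2.4e-03
sigma_y = E * elastic_strain = 139000 * 2.4e-03
sigma_y = 333.6 MPa


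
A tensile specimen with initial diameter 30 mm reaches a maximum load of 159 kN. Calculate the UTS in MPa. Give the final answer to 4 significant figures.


A0 = pi*(d/2)^2 = pi*(30/2)^2 = 706.858 mm^2
UTS = F_max / A0 = 159*1000 / 706.858
UTS = 224.9 MPa


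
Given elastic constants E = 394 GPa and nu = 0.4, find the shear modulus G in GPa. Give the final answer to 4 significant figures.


G = E / (2*(1+nu))
G = 394 / (2*(1+0.4))
G = 140.7 GPa


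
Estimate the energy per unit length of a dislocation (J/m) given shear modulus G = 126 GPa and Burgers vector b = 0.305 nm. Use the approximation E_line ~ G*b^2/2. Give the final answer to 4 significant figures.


E = G*b^2/2
b = 0.305 nm = 3.05e-10 m
G = 126 GPa = 1.26e+11 Pa
E = 0.5 * 1.26e+11 * (3.05e-10)^2
E = 5.861e-09 J/m


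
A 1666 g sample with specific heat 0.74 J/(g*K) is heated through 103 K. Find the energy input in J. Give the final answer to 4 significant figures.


Q = m * cp * dT
Q = 1666 * 0.74 * 103
Q = 127000 J


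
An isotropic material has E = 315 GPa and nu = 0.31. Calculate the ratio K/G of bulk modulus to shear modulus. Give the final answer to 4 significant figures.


G = E / (2*(1+nu))
G = 315 / (2*(1+0.31)) = 120.229 GPa
K = E / (3*(1-2*nu))
K = 315 / (3*(1-2*0.31)) = 276.316 GPa
K/G = 276.316 / 120.229 = 2.298


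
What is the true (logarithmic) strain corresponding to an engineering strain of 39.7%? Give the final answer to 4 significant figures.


epsilon_true = ln(1 + epsilon_eng)
epsilon_true = ln(1 + 0.397)
epsilon_true = 0.3343


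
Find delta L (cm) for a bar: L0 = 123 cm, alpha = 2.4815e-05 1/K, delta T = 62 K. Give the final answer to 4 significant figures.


dL = L0 * alpha * dT
dL = 123 * 2.4815e-05 * 62
dL = 0.1892 cm


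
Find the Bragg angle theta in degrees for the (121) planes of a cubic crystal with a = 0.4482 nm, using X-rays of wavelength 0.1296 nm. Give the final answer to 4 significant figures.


d = a / sqrt(h^2+k^2+l^2)
d = 0.4482 / sqrt(6) = 0.182977 nm
lambda = 2*d*sin(theta)  =>  sin(theta) = lambda / (2*d)
sin(theta) = 0.1296 / (2 * 0.182977) = 0.354143
theta = 20.74 deg


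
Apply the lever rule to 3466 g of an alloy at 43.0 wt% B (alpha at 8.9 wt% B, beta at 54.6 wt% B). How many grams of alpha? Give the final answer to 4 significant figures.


f_alpha = (C_beta - C0) / (C_beta - C_alpha)
f_alpha = (54.6 - 43.0) / (54.6 - 8.9) = 0.253829
m_alpha = f_alpha * m_total = 0.253829 * 3466 = 879.8 g


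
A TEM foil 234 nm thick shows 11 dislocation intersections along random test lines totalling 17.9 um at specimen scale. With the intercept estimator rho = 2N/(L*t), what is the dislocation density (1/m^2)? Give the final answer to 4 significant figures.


rho = 2N / (L * t)
L = 17.9 um = 1.79e-05 m, t = 234 nm = 2.34e-07 m
rho = 2 * 11 / (1.79e-05 * 2.34e-07)
rho = 5.252e+12 1/m^2


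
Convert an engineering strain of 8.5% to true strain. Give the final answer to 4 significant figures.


epsilon_true = ln(1 + epsilon_eng)
epsilon_true = ln(1 + 0.085)
epsilon_true = 0.08158


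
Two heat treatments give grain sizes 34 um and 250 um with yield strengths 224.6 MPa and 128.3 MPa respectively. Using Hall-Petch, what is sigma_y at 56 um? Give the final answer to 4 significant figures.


sigma_y = sigma0 + k / sqrt(d)
1/sqrt(d1) = 1/sqrt(3.4e-05) = 171.499;  1/sqrt(d2) = 63.2456
k = (sigma1 - sigma2) / (1/sqrt(d1) - 1/sqrt(d2)) = (224.6 - 128.3) / (171.499 - 63.2456) = 0.889582 MPa*m^0.5
sigma0 = sigma1 - k/sqrt(d1) = 224.6 - 0.889582*171.499 = 72.0379 MPa
sigma_y(d3) = 72.0379 + 0.889582 / sqrt(5.6e-05) = 190.9 MPa


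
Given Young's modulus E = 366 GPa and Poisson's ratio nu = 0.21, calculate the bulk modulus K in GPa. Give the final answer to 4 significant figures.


K = E / (3*(1-2*nu))
K = 366 / (3*(1-2*0.21))
K = 210.3 GPa


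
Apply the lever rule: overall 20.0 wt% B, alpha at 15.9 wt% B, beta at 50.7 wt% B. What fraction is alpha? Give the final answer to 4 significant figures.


f_alpha = (C_beta - C0) / (C_beta - C_alpha)
f_alpha = (50.7 - 20.0) / (50.7 - 15.9)
f_alpha = 0.8822


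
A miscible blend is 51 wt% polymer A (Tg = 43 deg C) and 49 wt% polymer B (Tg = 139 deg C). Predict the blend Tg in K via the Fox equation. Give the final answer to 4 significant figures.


1/Tg = w1/Tg1 + w2/Tg2 (in Kelvin)
Tg1 = 316.15 K, Tg2 = 412.15 K
1/Tg = 0.51/316.15 + 0.49/412.15
Tg = 356.9 K


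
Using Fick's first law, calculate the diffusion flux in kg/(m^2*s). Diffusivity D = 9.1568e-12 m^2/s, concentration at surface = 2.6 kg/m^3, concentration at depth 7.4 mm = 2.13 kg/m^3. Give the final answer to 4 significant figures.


J = -D * (dC/dx) = D * (C1 - C2) / dx
J = 9.1568e-12 * (2.6 - 2.13) / 7.4e-03
J = 5.816e-10 kg/(m^2*s)


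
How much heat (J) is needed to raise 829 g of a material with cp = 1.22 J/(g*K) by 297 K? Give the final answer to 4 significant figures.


Q = m * cp * dT
Q = 829 * 1.22 * 297
Q = 300400 J


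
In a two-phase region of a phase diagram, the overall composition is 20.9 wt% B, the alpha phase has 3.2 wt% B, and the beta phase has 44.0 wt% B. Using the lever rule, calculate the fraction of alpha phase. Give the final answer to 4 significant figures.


f_alpha = (C_beta - C0) / (C_beta - C_alpha)
f_alpha = (44.0 - 20.9) / (44.0 - 3.2)
f_alpha = 0.5662


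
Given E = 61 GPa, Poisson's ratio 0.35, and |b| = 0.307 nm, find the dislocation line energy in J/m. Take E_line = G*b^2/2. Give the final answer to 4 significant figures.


Step 1: G = E / (2*(1+nu))
G = 61 / (2*(1+0.35)) = 22.5926 GPa = 2.25926e+10 Pa
Step 2: E_line = G*b^2/2
b = 0.307 nm = 3.07e-10 m
E_line = 0.5 * 2.25926e+10 * (3.07e-10)^2 = 1.065e-09 J/m


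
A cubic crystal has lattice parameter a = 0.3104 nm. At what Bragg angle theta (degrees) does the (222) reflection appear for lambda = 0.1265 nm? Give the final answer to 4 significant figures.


d = a / sqrt(h^2+k^2+l^2)
d = 0.3104 / sqrt(12) = 0.0896048 nm
lambda = 2*d*sin(theta)  =>  sin(theta) = lambda / (2*d)
sin(theta) = 0.1265 / (2 * 0.0896048) = 0.705878
theta = 44.9 deg
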